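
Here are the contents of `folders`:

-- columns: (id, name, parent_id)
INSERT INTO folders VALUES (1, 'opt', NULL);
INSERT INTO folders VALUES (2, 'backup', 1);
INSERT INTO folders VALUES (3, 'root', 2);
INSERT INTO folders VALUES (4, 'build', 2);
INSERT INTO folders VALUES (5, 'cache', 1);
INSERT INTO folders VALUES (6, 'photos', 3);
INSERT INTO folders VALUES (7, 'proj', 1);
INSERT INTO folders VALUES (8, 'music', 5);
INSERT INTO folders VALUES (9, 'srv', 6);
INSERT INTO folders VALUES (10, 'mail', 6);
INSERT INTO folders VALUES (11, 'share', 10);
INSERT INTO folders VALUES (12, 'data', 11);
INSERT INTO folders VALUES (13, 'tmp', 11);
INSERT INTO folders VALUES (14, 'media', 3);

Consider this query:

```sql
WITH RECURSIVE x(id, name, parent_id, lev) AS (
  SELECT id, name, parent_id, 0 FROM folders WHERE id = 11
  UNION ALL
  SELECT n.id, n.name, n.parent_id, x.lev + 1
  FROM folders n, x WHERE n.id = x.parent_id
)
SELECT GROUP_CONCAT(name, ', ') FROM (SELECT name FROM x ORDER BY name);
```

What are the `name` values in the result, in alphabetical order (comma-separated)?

Base: id=11 (share), parent_id=10, lev 0.
Iteration 1: join on id=10 -> mail (id 10, parent_id=6, lev 1).
Iteration 2: join on id=6 -> photos (id 6, parent_id=3, lev 2).
Iteration 3: join on id=3 -> root (id 3, parent_id=2, lev 3).
Iteration 4: join on id=2 -> backup (id 2, parent_id=1, lev 4).
Iteration 5: join on id=1 -> opt (id 1, parent_id=NULL, lev 5).
Iteration 6: parent_id is NULL; no match; recursion stops.

backup, mail, opt, photos, root, share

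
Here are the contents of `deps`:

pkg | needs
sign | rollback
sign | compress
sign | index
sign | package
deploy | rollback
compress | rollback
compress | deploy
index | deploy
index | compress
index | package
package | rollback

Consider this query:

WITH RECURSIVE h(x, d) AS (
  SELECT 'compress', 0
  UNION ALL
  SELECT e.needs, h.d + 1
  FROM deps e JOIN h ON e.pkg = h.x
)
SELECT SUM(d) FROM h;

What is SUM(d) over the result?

Base: (compress, d=0).
Iteration 1: edges from {compress} -> (deploy, d=1), (rollback, d=1).
Iteration 2: edges from {deploy,rollback} -> (rollback, d=2).
Iteration 3: no outgoing edges from {rollback}; recursion stops.
SUM(d) = 0 + 1 + 1 + 2 = 4.

4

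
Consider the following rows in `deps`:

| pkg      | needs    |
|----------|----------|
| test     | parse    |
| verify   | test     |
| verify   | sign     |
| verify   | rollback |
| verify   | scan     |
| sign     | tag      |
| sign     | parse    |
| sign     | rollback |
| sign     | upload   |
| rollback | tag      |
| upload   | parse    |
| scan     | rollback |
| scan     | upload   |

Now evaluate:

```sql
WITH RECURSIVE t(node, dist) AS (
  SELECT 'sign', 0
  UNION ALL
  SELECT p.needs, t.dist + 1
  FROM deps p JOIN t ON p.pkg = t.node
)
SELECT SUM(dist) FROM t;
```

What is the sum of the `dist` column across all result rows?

8

Base: (sign, dist=0).
Iteration 1: edges from {sign} -> (parse, dist=1), (rollback, dist=1), (tag, dist=1), (upload, dist=1).
Iteration 2: edges from {parse,rollback,tag,upload} -> (parse, dist=2), (tag, dist=2).
Iteration 3: no outgoing edges from {parse,tag}; recursion stops.
SUM(dist) = 0 + 1 + 1 + 1 + 1 + 2 + 2 = 8.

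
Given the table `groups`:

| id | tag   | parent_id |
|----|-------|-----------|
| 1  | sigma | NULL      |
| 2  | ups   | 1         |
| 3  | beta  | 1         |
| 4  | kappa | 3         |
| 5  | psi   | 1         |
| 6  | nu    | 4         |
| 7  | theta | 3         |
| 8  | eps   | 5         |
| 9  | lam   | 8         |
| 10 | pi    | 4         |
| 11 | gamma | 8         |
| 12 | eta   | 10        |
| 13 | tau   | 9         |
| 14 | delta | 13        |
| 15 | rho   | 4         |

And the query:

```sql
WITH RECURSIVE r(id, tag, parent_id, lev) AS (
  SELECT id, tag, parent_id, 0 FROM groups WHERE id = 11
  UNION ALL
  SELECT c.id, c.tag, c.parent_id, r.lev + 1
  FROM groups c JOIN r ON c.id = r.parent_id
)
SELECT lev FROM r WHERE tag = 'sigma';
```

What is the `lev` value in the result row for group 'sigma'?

Base: id=11 (gamma), parent_id=8, lev 0.
Iteration 1: join on id=8 -> eps (id 8, parent_id=5, lev 1).
Iteration 2: join on id=5 -> psi (id 5, parent_id=1, lev 2).
Iteration 3: join on id=1 -> sigma (id 1, parent_id=NULL, lev 3).
Iteration 4: parent_id is NULL; no match; recursion stops.

3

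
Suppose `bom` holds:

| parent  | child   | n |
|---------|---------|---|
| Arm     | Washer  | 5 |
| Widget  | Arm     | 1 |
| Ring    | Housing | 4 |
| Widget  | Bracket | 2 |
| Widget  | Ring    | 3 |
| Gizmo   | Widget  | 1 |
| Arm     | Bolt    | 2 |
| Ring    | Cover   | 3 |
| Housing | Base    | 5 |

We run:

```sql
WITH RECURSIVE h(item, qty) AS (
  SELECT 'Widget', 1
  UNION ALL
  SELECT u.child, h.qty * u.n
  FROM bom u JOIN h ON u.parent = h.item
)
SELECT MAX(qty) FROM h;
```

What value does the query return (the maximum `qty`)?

60

Base: (Widget, qty=1).
Iteration 1: components of {Widget} -> Arm = 1*1 = 1, Bracket = 1*2 = 2, Ring = 1*3 = 3.
Iteration 2: components of {Arm,Bracket,Ring} -> Bolt = 1*2 = 2, Cover = 3*3 = 9, Housing = 3*4 = 12, Washer = 1*5 = 5.
Iteration 3: components of {Bolt,Cover,Housing,Washer} -> Base = 12*5 = 60.
Iteration 4: no further components; recursion stops.
qty values: 1, 3, 2, 1, 9, 12, 5, 2, 60; the maximum is 60.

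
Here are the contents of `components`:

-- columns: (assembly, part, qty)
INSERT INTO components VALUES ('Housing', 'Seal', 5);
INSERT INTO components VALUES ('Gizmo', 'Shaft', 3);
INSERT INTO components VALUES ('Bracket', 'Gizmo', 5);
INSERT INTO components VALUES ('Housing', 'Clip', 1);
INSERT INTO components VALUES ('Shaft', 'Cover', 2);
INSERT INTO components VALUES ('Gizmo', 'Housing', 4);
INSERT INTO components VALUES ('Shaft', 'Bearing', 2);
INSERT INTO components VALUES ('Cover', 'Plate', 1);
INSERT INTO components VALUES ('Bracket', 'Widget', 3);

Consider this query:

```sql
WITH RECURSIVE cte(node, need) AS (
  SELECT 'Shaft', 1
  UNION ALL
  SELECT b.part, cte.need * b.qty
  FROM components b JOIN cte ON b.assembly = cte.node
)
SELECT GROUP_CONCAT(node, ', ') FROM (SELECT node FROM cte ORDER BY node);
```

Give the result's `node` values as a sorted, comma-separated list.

Bearing, Cover, Plate, Shaft

Base: (Shaft, need=1).
Iteration 1: components of {Shaft} -> Bearing = 1*2 = 2, Cover = 1*2 = 2.
Iteration 2: components of {Bearing,Cover} -> Plate = 2*1 = 2.
Iteration 3: no further components; recursion stops.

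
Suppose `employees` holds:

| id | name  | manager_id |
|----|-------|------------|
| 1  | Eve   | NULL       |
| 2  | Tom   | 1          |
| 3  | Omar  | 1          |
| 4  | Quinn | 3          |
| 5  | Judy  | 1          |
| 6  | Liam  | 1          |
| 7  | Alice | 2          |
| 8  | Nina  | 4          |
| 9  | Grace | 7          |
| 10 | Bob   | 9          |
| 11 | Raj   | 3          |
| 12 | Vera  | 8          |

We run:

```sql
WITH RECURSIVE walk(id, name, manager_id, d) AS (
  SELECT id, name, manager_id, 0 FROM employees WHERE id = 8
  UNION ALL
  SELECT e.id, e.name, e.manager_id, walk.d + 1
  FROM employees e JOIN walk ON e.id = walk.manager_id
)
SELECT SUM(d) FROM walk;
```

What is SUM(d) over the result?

Base: id=8 (Nina), manager_id=4, d 0.
Iteration 1: join on id=4 -> Quinn (id 4, manager_id=3, d 1).
Iteration 2: join on id=3 -> Omar (id 3, manager_id=1, d 2).
Iteration 3: join on id=1 -> Eve (id 1, manager_id=NULL, d 3).
Iteration 4: manager_id is NULL; no match; recursion stops.
SUM(d) = 0 + 1 + 2 + 3 = 6.

6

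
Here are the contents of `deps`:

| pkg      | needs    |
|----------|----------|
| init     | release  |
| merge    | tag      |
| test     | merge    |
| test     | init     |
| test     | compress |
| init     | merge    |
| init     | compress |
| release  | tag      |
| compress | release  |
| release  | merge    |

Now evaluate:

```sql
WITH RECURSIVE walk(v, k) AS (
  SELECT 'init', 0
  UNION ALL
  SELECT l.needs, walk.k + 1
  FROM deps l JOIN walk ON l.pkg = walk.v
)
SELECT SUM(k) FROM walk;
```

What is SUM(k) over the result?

24

Base: (init, k=0).
Iteration 1: edges from {init} -> (compress, k=1), (merge, k=1), (release, k=1).
Iteration 2: edges from {compress,merge,release} -> (merge, k=2), (release, k=2), (tag, k=2) x2. [UNION ALL keeps all 4 new rows, including repeats]
Iteration 3: edges from {merge,release,tag} -> (merge, k=3), (tag, k=3) x2. [UNION ALL keeps all 3 new rows, including repeats]
Iteration 4: edges from {merge,tag} -> (tag, k=4).
Iteration 5: no outgoing edges from {tag}; recursion stops.
SUM(k) = 0 + 1 + 1 + 1 + 2 + 2 + 2 + 2 + 3 + 3 + 3 + 4 = 24.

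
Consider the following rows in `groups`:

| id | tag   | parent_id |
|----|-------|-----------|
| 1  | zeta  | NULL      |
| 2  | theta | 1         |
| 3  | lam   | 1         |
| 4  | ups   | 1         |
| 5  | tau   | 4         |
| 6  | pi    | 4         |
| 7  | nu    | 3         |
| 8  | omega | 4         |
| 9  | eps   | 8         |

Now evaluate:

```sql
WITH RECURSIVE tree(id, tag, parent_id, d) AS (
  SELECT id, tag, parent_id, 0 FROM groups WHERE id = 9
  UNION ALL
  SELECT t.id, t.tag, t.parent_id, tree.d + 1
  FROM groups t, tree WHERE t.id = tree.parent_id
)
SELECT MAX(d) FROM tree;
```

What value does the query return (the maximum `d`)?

3

Base: id=9 (eps), parent_id=8, d 0.
Iteration 1: join on id=8 -> omega (id 8, parent_id=4, d 1).
Iteration 2: join on id=4 -> ups (id 4, parent_id=1, d 2).
Iteration 3: join on id=1 -> zeta (id 1, parent_id=NULL, d 3).
Iteration 4: parent_id is NULL; no match; recursion stops.
d values: 0, 1, 2, 3; the maximum is 3.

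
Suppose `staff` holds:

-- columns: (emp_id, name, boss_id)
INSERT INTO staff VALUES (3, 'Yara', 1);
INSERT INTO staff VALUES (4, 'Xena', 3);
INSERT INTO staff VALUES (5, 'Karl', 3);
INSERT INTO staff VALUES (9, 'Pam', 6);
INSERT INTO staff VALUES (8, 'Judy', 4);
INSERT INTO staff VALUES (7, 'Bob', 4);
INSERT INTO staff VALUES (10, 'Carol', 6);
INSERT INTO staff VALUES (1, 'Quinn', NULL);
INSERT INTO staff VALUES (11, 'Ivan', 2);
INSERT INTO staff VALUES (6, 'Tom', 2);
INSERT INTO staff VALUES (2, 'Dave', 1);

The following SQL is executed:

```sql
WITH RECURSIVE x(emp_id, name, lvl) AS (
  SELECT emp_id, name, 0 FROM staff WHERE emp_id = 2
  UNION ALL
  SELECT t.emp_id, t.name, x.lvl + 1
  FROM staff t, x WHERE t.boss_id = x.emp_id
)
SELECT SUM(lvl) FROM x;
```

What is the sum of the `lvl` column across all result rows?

Base: emp_id=2 (Dave) at lvl 0.
Iteration 1: rows with boss_id in {2} -> Tom (id 6, lvl 1), Ivan (id 11, lvl 1).
Iteration 2: rows with boss_id in {6,11} -> Pam (id 9, lvl 2), Carol (id 10, lvl 2).
Iteration 3: no rows with boss_id in {9,10}; recursion stops.
SUM(lvl) = 0 + 1 + 1 + 2 + 2 = 6.

6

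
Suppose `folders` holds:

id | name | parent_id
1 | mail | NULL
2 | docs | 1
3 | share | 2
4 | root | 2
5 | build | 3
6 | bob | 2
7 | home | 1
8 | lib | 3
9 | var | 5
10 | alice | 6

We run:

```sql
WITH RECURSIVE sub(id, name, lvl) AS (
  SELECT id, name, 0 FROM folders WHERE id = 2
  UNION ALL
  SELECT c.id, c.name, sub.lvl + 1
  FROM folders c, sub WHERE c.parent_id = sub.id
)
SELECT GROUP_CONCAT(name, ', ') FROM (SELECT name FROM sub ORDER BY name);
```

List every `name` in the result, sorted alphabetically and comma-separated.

Base: id=2 (docs) at lvl 0.
Iteration 1: rows with parent_id in {2} -> share (id 3, lvl 1), root (id 4, lvl 1), bob (id 6, lvl 1).
Iteration 2: rows with parent_id in {3,4,6} -> build (id 5, lvl 2), lib (id 8, lvl 2), alice (id 10, lvl 2).
Iteration 3: rows with parent_id in {5,8,10} -> var (id 9, lvl 3).
Iteration 4: no rows with parent_id in {9}; recursion stops.

alice, bob, build, docs, lib, root, share, var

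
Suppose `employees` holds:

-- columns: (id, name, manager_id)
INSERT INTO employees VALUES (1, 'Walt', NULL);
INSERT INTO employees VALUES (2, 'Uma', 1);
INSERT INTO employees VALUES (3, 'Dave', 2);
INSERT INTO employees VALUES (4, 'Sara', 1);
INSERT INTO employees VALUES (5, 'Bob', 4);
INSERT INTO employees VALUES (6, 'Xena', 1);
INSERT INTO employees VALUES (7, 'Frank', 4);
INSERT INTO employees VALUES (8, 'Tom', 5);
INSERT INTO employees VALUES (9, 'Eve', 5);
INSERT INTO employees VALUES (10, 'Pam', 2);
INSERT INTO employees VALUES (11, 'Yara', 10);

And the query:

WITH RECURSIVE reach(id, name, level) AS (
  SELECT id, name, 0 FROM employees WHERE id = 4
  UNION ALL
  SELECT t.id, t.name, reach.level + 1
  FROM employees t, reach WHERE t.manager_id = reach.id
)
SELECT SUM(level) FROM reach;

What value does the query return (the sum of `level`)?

Base: id=4 (Sara) at level 0.
Iteration 1: rows with manager_id in {4} -> Bob (id 5, level 1), Frank (id 7, level 1).
Iteration 2: rows with manager_id in {5,7} -> Tom (id 8, level 2), Eve (id 9, level 2).
Iteration 3: no rows with manager_id in {8,9}; recursion stops.
SUM(level) = 0 + 1 + 1 + 2 + 2 = 6.

6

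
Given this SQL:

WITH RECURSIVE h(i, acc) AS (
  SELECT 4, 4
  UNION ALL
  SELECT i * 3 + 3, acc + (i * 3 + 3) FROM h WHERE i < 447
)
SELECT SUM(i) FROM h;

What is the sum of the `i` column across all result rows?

1993

Base: i=4, acc=4.
Iteration 1: 4 < 447 holds -> i = 4 * 3 + 3 = 15, acc = 4 + 15 = 19.
Iteration 2: 15 < 447 holds -> i = 15 * 3 + 3 = 48, acc = 19 + 48 = 67.
Iteration 3: 48 < 447 holds -> i = 48 * 3 + 3 = 147, acc = 67 + 147 = 214.
Iteration 4: 147 < 447 holds -> i = 147 * 3 + 3 = 444, acc = 214 + 444 = 658.
Iteration 5: 444 < 447 holds -> i = 444 * 3 + 3 = 1335, acc = 658 + 1335 = 1993.
Iteration 6: 1335 < 447 fails; recursion stops.
SUM(i) = 4 + 15 + 48 + 147 + 444 + 1335 = 1993.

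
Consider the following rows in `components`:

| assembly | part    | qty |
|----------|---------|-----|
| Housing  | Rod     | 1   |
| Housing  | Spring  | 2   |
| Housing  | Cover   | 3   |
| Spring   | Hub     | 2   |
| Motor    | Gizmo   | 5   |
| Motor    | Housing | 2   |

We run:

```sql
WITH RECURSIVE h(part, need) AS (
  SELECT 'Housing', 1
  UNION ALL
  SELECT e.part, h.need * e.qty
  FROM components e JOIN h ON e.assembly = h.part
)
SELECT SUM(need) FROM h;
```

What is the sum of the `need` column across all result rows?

11

Base: (Housing, need=1).
Iteration 1: components of {Housing} -> Cover = 1*3 = 3, Rod = 1*1 = 1, Spring = 1*2 = 2.
Iteration 2: components of {Cover,Rod,Spring} -> Hub = 2*2 = 4.
Iteration 3: no further components; recursion stops.
SUM(need) = 1 + 1 + 3 + 2 + 4 = 11.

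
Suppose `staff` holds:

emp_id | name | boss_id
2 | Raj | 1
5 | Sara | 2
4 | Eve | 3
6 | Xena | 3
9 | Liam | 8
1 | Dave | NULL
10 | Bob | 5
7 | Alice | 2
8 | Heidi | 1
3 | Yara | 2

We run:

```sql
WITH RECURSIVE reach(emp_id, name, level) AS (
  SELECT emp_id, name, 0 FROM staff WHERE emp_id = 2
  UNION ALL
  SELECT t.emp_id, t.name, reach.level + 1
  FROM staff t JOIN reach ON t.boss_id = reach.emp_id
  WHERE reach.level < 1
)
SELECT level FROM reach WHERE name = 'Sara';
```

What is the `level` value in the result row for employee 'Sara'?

1

Base: emp_id=2 (Raj) at level 0.
Iteration 1: rows with boss_id in {2} -> Yara (id 3, level 1), Sara (id 5, level 1), Alice (id 7, level 1).
Iteration 2: level < 1 fails for all current rows; recursion stops.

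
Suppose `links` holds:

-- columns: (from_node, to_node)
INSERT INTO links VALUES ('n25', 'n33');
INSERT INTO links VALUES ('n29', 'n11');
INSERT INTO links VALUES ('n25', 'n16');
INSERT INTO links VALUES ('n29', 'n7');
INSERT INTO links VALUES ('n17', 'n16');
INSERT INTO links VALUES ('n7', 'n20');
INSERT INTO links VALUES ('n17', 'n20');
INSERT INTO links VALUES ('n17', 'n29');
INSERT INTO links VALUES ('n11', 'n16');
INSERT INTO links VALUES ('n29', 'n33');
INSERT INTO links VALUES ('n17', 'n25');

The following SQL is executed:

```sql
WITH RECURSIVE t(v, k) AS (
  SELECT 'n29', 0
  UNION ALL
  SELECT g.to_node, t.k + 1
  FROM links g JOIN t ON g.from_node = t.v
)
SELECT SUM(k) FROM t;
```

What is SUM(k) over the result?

7

Base: (n29, k=0).
Iteration 1: edges from {n29} -> (n11, k=1), (n33, k=1), (n7, k=1).
Iteration 2: edges from {n11,n33,n7} -> (n16, k=2), (n20, k=2).
Iteration 3: no outgoing edges from {n16,n20}; recursion stops.
SUM(k) = 0 + 1 + 1 + 1 + 2 + 2 = 7.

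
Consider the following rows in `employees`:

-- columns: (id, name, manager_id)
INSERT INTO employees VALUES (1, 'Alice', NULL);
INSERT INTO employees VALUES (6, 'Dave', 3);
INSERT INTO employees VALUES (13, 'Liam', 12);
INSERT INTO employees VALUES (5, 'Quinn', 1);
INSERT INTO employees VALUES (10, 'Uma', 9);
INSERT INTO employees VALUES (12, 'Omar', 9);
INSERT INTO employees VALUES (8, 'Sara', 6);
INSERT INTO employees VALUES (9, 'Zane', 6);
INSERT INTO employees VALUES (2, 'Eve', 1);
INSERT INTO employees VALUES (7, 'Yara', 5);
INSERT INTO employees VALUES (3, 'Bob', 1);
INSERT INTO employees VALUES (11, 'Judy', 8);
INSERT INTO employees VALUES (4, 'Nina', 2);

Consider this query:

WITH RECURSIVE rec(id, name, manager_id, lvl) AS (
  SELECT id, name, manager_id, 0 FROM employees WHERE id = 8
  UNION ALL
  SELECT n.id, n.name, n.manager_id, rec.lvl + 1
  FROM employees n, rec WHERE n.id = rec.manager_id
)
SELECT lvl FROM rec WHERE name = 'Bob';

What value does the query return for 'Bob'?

Base: id=8 (Sara), manager_id=6, lvl 0.
Iteration 1: join on id=6 -> Dave (id 6, manager_id=3, lvl 1).
Iteration 2: join on id=3 -> Bob (id 3, manager_id=1, lvl 2).
Iteration 3: join on id=1 -> Alice (id 1, manager_id=NULL, lvl 3).
Iteration 4: manager_id is NULL; no match; recursion stops.

2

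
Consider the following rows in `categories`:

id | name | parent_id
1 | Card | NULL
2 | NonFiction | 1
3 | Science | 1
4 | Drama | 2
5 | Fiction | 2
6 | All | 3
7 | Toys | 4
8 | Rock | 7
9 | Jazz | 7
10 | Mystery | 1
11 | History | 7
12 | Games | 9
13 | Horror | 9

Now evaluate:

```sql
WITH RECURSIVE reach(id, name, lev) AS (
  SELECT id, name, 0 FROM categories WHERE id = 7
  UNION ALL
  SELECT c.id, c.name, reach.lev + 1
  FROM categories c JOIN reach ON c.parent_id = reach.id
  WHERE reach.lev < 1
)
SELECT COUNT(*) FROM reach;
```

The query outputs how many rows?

Base: id=7 (Toys) at lev 0.
Iteration 1: rows with parent_id in {7} -> Rock (id 8, lev 1), Jazz (id 9, lev 1), History (id 11, lev 1).
Iteration 2: lev < 1 fails for all current rows; recursion stops.
Total rows emitted: 4.

4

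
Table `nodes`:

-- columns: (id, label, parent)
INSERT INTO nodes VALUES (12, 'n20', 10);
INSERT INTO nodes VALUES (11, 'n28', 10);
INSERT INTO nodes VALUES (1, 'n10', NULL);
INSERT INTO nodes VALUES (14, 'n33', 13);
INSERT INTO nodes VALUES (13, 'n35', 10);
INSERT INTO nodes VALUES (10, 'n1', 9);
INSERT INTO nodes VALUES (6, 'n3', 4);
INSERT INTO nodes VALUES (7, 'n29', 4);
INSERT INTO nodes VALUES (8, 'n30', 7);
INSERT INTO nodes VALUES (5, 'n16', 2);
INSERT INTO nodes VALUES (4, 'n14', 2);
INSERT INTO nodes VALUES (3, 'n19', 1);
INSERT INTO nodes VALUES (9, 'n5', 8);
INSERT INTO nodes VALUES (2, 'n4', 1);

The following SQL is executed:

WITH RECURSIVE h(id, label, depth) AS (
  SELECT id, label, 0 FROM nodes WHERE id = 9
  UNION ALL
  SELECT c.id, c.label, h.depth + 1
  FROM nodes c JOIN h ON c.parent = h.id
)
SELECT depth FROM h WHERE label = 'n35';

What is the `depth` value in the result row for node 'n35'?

Base: id=9 (n5) at depth 0.
Iteration 1: rows with parent in {9} -> n1 (id 10, depth 1).
Iteration 2: rows with parent in {10} -> n28 (id 11, depth 2), n20 (id 12, depth 2), n35 (id 13, depth 2).
Iteration 3: rows with parent in {11,12,13} -> n33 (id 14, depth 3).
Iteration 4: no rows with parent in {14}; recursion stops.

2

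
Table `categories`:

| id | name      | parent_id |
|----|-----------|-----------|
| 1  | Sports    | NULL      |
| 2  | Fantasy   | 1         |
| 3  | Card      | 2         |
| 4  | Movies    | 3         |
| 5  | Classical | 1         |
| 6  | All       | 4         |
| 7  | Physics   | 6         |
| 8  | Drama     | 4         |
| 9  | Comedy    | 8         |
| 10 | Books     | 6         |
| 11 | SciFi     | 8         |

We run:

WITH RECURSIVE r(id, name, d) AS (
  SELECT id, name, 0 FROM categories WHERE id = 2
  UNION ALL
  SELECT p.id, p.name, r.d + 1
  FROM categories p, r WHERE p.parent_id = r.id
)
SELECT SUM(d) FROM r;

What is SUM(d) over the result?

25

Base: id=2 (Fantasy) at d 0.
Iteration 1: rows with parent_id in {2} -> Card (id 3, d 1).
Iteration 2: rows with parent_id in {3} -> Movies (id 4, d 2).
Iteration 3: rows with parent_id in {4} -> All (id 6, d 3), Drama (id 8, d 3).
Iteration 4: rows with parent_id in {6,8} -> Physics (id 7, d 4), Comedy (id 9, d 4), Books (id 10, d 4), SciFi (id 11, d 4).
Iteration 5: no rows with parent_id in {7,9,10,11}; recursion stops.
SUM(d) = 0 + 1 + 2 + 3 + 3 + 4 + 4 + 4 + 4 = 25.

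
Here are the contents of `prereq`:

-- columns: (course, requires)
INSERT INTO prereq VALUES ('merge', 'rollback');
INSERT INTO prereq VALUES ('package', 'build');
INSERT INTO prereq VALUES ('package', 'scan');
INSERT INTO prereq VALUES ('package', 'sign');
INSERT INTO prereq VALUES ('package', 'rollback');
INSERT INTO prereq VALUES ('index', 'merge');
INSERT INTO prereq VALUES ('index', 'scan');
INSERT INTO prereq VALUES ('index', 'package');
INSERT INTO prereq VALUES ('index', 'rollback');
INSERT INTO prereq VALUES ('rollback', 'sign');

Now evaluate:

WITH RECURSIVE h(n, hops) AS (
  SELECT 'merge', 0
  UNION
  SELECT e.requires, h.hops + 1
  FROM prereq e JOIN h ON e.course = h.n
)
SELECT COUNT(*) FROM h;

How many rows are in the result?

3

Base: (merge, hops=0).
Iteration 1: edges from {merge} -> (rollback, hops=1).
Iteration 2: edges from {rollback} -> (sign, hops=2).
Iteration 3: no outgoing edges from {sign}; recursion stops.
Total rows emitted: 3.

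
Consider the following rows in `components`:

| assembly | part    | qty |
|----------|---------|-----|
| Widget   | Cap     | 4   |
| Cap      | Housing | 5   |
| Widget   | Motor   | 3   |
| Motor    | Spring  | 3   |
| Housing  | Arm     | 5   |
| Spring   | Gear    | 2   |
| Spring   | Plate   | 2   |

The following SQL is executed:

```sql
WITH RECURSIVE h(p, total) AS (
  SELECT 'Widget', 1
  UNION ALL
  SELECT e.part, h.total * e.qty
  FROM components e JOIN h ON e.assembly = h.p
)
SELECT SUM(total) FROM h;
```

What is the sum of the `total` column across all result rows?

Base: (Widget, total=1).
Iteration 1: components of {Widget} -> Cap = 1*4 = 4, Motor = 1*3 = 3.
Iteration 2: components of {Cap,Motor} -> Housing = 4*5 = 20, Spring = 3*3 = 9.
Iteration 3: components of {Housing,Spring} -> Arm = 20*5 = 100, Gear = 9*2 = 18, Plate = 9*2 = 18.
Iteration 4: no further components; recursion stops.
SUM(total) = 1 + 4 + 3 + 20 + 9 + 100 + 18 + 18 = 173.

173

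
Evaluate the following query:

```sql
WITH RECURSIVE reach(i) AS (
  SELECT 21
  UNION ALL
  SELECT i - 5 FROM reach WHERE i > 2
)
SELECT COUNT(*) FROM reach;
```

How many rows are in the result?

Base: i=21.
Iteration 1: 21 > 2 holds -> i = 21 - 5 = 16.
Iteration 2: 16 > 2 holds -> i = 16 - 5 = 11.
Iteration 3: 11 > 2 holds -> i = 11 - 5 = 6.
Iteration 4: 6 > 2 holds -> i = 6 - 5 = 1.
Iteration 5: 1 > 2 fails; recursion stops.
Total rows emitted: 5.

5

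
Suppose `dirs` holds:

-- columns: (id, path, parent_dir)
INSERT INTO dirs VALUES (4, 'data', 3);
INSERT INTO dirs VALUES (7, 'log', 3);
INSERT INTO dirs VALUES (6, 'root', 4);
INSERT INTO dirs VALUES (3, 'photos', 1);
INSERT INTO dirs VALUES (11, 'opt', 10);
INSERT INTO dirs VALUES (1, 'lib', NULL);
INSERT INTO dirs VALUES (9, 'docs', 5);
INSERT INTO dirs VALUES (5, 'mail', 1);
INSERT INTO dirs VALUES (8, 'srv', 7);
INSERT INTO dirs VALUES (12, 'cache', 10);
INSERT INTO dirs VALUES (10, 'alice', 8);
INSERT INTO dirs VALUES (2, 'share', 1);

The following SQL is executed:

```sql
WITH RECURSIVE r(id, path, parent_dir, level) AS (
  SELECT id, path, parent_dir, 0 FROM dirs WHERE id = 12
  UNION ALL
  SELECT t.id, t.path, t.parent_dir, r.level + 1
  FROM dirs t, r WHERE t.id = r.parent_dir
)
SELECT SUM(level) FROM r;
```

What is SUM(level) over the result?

Base: id=12 (cache), parent_dir=10, level 0.
Iteration 1: join on id=10 -> alice (id 10, parent_dir=8, level 1).
Iteration 2: join on id=8 -> srv (id 8, parent_dir=7, level 2).
Iteration 3: join on id=7 -> log (id 7, parent_dir=3, level 3).
Iteration 4: join on id=3 -> photos (id 3, parent_dir=1, level 4).
Iteration 5: join on id=1 -> lib (id 1, parent_dir=NULL, level 5).
Iteration 6: parent_dir is NULL; no match; recursion stops.
SUM(level) = 0 + 1 + 2 + 3 + 4 + 5 = 15.

15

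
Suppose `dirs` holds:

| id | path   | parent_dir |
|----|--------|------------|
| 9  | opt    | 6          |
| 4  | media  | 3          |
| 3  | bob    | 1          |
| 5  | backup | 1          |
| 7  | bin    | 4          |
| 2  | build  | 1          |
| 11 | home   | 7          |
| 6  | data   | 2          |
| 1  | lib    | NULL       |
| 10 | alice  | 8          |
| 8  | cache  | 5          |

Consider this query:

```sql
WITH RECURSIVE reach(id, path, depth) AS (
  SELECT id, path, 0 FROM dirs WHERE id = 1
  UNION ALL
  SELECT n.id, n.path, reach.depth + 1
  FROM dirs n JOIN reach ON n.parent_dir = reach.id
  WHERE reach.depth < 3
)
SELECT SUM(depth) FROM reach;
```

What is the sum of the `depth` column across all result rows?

Base: id=1 (lib) at depth 0.
Iteration 1: rows with parent_dir in {1} -> build (id 2, depth 1), bob (id 3, depth 1), backup (id 5, depth 1).
Iteration 2: rows with parent_dir in {2,3,5} -> media (id 4, depth 2), data (id 6, depth 2), cache (id 8, depth 2).
Iteration 3: rows with parent_dir in {4,6,8} -> bin (id 7, depth 3), opt (id 9, depth 3), alice (id 10, depth 3).
Iteration 4: depth < 3 fails for all current rows; recursion stops.
SUM(depth) = 0 + 1 + 1 + 1 + 2 + 2 + 2 + 3 + 3 + 3 = 18.

18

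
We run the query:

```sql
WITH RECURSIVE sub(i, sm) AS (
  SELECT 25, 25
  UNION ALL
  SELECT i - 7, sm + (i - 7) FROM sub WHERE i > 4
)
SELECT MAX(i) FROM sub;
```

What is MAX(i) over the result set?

Base: i=25, sm=25.
Iteration 1: 25 > 4 holds -> i = 25 - 7 = 18, sm = 25 + 18 = 43.
Iteration 2: 18 > 4 holds -> i = 18 - 7 = 11, sm = 43 + 11 = 54.
Iteration 3: 11 > 4 holds -> i = 11 - 7 = 4, sm = 54 + 4 = 58.
Iteration 4: 4 > 4 fails; recursion stops.
i values: 25, 18, 11, 4; the maximum is 25.

25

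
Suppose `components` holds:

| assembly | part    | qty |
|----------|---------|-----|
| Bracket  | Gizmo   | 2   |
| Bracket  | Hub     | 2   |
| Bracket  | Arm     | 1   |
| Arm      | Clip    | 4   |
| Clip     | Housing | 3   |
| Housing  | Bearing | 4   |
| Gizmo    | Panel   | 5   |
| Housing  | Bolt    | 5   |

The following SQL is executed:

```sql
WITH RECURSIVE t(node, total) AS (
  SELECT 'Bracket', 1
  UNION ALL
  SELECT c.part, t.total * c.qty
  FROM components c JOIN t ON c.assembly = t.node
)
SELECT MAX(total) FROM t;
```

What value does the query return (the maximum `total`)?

Base: (Bracket, total=1).
Iteration 1: components of {Bracket} -> Arm = 1*1 = 1, Gizmo = 1*2 = 2, Hub = 1*2 = 2.
Iteration 2: components of {Arm,Gizmo,Hub} -> Clip = 1*4 = 4, Panel = 2*5 = 10.
Iteration 3: components of {Clip,Panel} -> Housing = 4*3 = 12.
Iteration 4: components of {Housing} -> Bearing = 12*4 = 48, Bolt = 12*5 = 60.
Iteration 5: no further components; recursion stops.
total values: 1, 2, 2, 1, 10, 4, 12, 48, 60; the maximum is 60.

60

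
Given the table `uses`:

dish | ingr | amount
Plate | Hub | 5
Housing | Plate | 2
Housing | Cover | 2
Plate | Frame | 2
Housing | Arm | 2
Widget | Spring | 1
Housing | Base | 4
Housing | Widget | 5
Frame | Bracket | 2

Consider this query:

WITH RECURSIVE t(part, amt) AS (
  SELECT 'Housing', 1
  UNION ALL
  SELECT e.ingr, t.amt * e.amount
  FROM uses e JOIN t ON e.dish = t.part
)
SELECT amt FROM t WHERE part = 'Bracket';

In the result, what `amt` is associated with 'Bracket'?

Base: (Housing, amt=1).
Iteration 1: components of {Housing} -> Arm = 1*2 = 2, Base = 1*4 = 4, Cover = 1*2 = 2, Plate = 1*2 = 2, Widget = 1*5 = 5.
Iteration 2: components of {Arm,Base,Cover,Plate,Widget} -> Frame = 2*2 = 4, Hub = 2*5 = 10, Spring = 5*1 = 5.
Iteration 3: components of {Frame,Hub,Spring} -> Bracket = 4*2 = 8.
Iteration 4: no further components; recursion stops.

8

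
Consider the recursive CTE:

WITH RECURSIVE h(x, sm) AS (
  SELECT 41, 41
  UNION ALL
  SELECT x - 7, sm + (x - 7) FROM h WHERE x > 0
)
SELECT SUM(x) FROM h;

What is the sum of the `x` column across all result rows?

140

Base: x=41, sm=41.
Iteration 1: 41 > 0 holds -> x = 41 - 7 = 34, sm = 41 + 34 = 75.
Iteration 2: 34 > 0 holds -> x = 34 - 7 = 27, sm = 75 + 27 = 102.
Iteration 3: 27 > 0 holds -> x = 27 - 7 = 20, sm = 102 + 20 = 122.
Iteration 4: 20 > 0 holds -> x = 20 - 7 = 13, sm = 122 + 13 = 135.
Iteration 5: 13 > 0 holds -> x = 13 - 7 = 6, sm = 135 + 6 = 141.
Iteration 6: 6 > 0 holds -> x = 6 - 7 = -1, sm = 141 + -1 = 140.
Iteration 7: -1 > 0 fails; recursion stops.
SUM(x) = 41 + 34 + 27 + 20 + 13 + 6 + -1 = 140.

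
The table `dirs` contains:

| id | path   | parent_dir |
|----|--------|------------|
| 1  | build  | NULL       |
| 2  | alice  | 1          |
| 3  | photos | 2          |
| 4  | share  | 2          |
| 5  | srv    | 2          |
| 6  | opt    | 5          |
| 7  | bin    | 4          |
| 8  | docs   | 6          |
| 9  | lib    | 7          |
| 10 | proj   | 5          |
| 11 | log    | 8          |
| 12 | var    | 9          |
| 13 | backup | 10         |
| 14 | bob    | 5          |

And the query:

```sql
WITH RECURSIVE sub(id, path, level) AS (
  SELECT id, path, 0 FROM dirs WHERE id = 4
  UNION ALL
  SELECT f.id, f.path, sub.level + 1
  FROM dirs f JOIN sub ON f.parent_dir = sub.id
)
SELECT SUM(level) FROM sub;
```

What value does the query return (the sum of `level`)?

6

Base: id=4 (share) at level 0.
Iteration 1: rows with parent_dir in {4} -> bin (id 7, level 1).
Iteration 2: rows with parent_dir in {7} -> lib (id 9, level 2).
Iteration 3: rows with parent_dir in {9} -> var (id 12, level 3).
Iteration 4: no rows with parent_dir in {12}; recursion stops.
SUM(level) = 0 + 1 + 2 + 3 = 6.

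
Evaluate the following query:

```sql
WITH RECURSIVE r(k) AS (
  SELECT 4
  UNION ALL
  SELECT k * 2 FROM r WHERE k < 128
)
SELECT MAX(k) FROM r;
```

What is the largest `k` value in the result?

128

Base: k=4.
Iteration 1: 4 < 128 holds -> k = 4 * 2 = 8.
Iteration 2: 8 < 128 holds -> k = 8 * 2 = 16.
Iteration 3: 16 < 128 holds -> k = 16 * 2 = 32.
Iteration 4: 32 < 128 holds -> k = 32 * 2 = 64.
Iteration 5: 64 < 128 holds -> k = 64 * 2 = 128.
Iteration 6: 128 < 128 fails; recursion stops.
k values: 4, 8, 16, 32, 64, 128; the maximum is 128.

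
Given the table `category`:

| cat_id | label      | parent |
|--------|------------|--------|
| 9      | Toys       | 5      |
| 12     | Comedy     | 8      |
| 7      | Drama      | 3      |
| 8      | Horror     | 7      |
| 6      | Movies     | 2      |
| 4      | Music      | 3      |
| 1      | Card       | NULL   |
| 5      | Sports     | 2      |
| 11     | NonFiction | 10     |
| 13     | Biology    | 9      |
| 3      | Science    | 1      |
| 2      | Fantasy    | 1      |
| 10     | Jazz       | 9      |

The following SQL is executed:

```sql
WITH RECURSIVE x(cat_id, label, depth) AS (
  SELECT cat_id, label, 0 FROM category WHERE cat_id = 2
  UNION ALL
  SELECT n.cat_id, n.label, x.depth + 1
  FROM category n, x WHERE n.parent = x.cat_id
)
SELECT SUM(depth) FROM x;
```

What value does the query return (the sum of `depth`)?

Base: cat_id=2 (Fantasy) at depth 0.
Iteration 1: rows with parent in {2} -> Sports (id 5, depth 1), Movies (id 6, depth 1).
Iteration 2: rows with parent in {5,6} -> Toys (id 9, depth 2).
Iteration 3: rows with parent in {9} -> Jazz (id 10, depth 3), Biology (id 13, depth 3).
Iteration 4: rows with parent in {10,13} -> NonFiction (id 11, depth 4).
Iteration 5: no rows with parent in {11}; recursion stops.
SUM(depth) = 0 + 1 + 1 + 2 + 3 + 3 + 4 = 14.

14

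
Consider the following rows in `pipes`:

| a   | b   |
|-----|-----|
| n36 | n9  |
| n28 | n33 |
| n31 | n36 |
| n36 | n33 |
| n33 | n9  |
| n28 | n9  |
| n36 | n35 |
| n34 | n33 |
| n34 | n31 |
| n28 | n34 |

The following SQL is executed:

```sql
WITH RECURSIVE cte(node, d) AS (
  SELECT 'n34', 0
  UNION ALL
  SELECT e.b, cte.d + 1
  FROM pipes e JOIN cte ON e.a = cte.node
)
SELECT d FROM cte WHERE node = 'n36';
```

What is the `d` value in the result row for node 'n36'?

2

Base: (n34, d=0).
Iteration 1: edges from {n34} -> (n31, d=1), (n33, d=1).
Iteration 2: edges from {n31,n33} -> (n36, d=2), (n9, d=2).
Iteration 3: edges from {n36,n9} -> (n33, d=3), (n35, d=3), (n9, d=3).
Iteration 4: edges from {n33,n35,n9} -> (n9, d=4).
Iteration 5: no outgoing edges from {n9}; recursion stops.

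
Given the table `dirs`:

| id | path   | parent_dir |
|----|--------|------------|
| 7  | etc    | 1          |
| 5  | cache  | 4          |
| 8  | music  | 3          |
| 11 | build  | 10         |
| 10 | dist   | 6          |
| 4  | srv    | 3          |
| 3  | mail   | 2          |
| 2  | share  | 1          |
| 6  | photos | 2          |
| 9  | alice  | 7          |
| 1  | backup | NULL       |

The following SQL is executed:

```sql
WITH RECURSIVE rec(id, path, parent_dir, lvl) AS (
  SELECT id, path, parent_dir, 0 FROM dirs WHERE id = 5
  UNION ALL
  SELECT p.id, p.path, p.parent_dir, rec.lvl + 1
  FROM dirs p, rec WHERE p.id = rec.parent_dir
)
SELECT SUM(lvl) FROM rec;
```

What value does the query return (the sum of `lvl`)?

Base: id=5 (cache), parent_dir=4, lvl 0.
Iteration 1: join on id=4 -> srv (id 4, parent_dir=3, lvl 1).
Iteration 2: join on id=3 -> mail (id 3, parent_dir=2, lvl 2).
Iteration 3: join on id=2 -> share (id 2, parent_dir=1, lvl 3).
Iteration 4: join on id=1 -> backup (id 1, parent_dir=NULL, lvl 4).
Iteration 5: parent_dir is NULL; no match; recursion stops.
SUM(lvl) = 0 + 1 + 2 + 3 + 4 = 10.

10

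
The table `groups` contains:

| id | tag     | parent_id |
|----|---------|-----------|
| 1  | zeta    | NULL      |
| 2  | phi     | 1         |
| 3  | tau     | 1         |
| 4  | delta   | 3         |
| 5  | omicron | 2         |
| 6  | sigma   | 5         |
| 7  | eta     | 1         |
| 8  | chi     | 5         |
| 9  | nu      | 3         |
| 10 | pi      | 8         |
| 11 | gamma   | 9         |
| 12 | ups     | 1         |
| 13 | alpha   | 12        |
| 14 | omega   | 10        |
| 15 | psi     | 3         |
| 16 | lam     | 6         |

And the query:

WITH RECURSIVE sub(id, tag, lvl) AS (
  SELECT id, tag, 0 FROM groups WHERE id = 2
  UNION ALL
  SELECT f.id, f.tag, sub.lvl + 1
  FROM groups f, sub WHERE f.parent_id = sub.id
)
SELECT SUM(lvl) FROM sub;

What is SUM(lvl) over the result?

15

Base: id=2 (phi) at lvl 0.
Iteration 1: rows with parent_id in {2} -> omicron (id 5, lvl 1).
Iteration 2: rows with parent_id in {5} -> sigma (id 6, lvl 2), chi (id 8, lvl 2).
Iteration 3: rows with parent_id in {6,8} -> pi (id 10, lvl 3), lam (id 16, lvl 3).
Iteration 4: rows with parent_id in {10,16} -> omega (id 14, lvl 4).
Iteration 5: no rows with parent_id in {14}; recursion stops.
SUM(lvl) = 0 + 1 + 2 + 2 + 3 + 3 + 4 = 15.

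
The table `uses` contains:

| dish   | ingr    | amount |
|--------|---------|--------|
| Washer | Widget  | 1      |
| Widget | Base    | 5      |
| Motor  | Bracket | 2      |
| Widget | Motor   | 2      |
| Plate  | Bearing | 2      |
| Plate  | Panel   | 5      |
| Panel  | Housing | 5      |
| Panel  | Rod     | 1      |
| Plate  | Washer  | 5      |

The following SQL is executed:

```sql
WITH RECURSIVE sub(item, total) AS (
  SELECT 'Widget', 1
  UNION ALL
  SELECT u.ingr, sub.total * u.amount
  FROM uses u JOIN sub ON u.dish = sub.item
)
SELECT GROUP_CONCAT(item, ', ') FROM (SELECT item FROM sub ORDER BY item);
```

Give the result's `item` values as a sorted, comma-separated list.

Base, Bracket, Motor, Widget

Base: (Widget, total=1).
Iteration 1: components of {Widget} -> Base = 1*5 = 5, Motor = 1*2 = 2.
Iteration 2: components of {Base,Motor} -> Bracket = 2*2 = 4.
Iteration 3: no further components; recursion stops.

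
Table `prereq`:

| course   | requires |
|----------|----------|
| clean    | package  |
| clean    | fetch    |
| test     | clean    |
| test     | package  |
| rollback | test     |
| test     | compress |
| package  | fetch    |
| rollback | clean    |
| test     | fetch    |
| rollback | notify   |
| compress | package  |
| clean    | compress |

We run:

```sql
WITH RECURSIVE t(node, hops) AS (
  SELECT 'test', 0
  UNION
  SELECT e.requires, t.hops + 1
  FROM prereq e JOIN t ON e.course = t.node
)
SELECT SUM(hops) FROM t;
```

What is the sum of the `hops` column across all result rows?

Base: (test, hops=0).
Iteration 1: edges from {test} -> (clean, hops=1), (compress, hops=1), (fetch, hops=1), (package, hops=1).
Iteration 2: edges from {clean,compress,fetch,package} -> (compress, hops=2), (fetch, hops=2), (package, hops=2). [UNION drops 2 duplicate row(s)]
Iteration 3: edges from {compress,fetch,package} -> (fetch, hops=3), (package, hops=3).
Iteration 4: edges from {fetch,package} -> (fetch, hops=4).
Iteration 5: no outgoing edges from {fetch}; recursion stops.
SUM(hops) = 0 + 1 + 1 + 1 + 1 + 2 + 2 + 2 + 3 + 3 + 4 = 20.

20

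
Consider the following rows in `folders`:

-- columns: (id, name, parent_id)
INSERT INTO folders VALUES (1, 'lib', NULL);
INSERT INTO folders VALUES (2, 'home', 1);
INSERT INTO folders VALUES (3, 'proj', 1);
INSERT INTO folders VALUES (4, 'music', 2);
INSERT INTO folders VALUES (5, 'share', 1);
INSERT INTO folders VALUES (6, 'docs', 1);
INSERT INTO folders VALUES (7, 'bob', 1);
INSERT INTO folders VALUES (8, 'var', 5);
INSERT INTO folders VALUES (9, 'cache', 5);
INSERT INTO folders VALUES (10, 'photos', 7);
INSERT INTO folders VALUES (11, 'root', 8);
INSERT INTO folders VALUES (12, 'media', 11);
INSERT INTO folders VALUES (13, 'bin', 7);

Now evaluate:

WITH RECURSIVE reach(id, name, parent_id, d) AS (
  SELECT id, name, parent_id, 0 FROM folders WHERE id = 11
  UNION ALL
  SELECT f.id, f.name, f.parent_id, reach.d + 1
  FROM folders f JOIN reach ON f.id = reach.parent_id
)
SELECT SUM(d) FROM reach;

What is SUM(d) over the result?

Base: id=11 (root), parent_id=8, d 0.
Iteration 1: join on id=8 -> var (id 8, parent_id=5, d 1).
Iteration 2: join on id=5 -> share (id 5, parent_id=1, d 2).
Iteration 3: join on id=1 -> lib (id 1, parent_id=NULL, d 3).
Iteration 4: parent_id is NULL; no match; recursion stops.
SUM(d) = 0 + 1 + 2 + 3 = 6.

6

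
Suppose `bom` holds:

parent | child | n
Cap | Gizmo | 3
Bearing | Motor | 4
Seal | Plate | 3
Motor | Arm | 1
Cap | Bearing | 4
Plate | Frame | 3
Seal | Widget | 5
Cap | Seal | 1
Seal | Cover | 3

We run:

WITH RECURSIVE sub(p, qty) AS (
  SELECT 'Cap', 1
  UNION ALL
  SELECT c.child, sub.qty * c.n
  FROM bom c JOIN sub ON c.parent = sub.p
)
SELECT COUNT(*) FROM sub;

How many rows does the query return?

Base: (Cap, qty=1).
Iteration 1: components of {Cap} -> Bearing = 1*4 = 4, Gizmo = 1*3 = 3, Seal = 1*1 = 1.
Iteration 2: components of {Bearing,Gizmo,Seal} -> Cover = 1*3 = 3, Motor = 4*4 = 16, Plate = 1*3 = 3, Widget = 1*5 = 5.
Iteration 3: components of {Cover,Motor,Plate,Widget} -> Arm = 16*1 = 16, Frame = 3*3 = 9.
Iteration 4: no further components; recursion stops.
Total rows emitted: 10.

10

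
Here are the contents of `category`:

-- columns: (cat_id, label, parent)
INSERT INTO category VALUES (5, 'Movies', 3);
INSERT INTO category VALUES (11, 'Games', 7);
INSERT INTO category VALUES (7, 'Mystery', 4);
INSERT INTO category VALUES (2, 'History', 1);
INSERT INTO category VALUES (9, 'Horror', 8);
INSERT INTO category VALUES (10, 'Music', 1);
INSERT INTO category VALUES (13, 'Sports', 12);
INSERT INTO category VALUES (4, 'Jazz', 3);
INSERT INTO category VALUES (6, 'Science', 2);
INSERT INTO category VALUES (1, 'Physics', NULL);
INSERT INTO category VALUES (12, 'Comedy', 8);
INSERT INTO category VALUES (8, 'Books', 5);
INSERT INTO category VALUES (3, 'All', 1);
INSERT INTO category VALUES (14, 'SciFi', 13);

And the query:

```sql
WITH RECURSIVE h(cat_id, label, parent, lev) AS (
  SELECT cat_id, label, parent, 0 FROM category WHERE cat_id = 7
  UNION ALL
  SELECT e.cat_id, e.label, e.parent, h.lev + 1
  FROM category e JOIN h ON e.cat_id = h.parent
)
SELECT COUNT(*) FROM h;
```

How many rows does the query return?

Base: cat_id=7 (Mystery), parent=4, lev 0.
Iteration 1: join on cat_id=4 -> Jazz (id 4, parent=3, lev 1).
Iteration 2: join on cat_id=3 -> All (id 3, parent=1, lev 2).
Iteration 3: join on cat_id=1 -> Physics (id 1, parent=NULL, lev 3).
Iteration 4: parent is NULL; no match; recursion stops.
Total rows emitted: 4.

4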